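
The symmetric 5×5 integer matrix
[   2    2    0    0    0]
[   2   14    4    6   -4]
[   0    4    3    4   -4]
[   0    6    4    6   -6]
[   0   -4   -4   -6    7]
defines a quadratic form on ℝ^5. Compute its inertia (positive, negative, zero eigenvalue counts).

Answer: (5, 0, 0)

Derivation:
step 0: pivot 2 → sign +
step 1: pivot 12 → sign +
step 2: pivot 5/3 → sign +
step 3: pivot 3/5 → sign +
step 4: pivot 1/3 → sign +
signature = (5, 0, 0)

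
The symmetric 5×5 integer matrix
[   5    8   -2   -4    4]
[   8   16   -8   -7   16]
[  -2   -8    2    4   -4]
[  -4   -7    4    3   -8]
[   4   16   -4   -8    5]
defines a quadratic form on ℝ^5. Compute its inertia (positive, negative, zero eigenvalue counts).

step 0: pivot 5 → sign +
step 1: pivot 16/5 → sign +
step 2: pivot -6 → sign −
step 3: pivot 1/16 → sign +
step 4: pivot -3 → sign −
signature = (3, 2, 0)

Answer: (3, 2, 0)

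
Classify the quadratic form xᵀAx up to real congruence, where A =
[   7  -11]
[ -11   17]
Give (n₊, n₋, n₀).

step 0: pivot 7 → sign +
step 1: pivot -2/7 → sign −
signature = (1, 1, 0)

Answer: (1, 1, 0)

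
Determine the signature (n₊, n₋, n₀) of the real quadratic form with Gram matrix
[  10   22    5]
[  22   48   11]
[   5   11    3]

step 0: pivot 10 → sign +
step 1: pivot -2/5 → sign −
step 2: pivot 1/2 → sign +
signature = (2, 1, 0)

Answer: (2, 1, 0)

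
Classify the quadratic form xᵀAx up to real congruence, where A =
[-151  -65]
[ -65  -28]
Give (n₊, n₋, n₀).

Answer: (0, 2, 0)

Derivation:
step 0: pivot -151 → sign −
step 1: pivot -3/151 → sign −
signature = (0, 2, 0)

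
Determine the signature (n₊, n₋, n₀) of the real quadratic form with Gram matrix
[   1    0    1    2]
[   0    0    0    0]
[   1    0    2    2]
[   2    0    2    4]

step 0: pivot 1 → sign +
step 1: pivot 1 → sign +
step 2: row/col 2 already zero → sign 0
step 3: row/col 3 already zero → sign 0
signature = (2, 0, 2)

Answer: (2, 0, 2)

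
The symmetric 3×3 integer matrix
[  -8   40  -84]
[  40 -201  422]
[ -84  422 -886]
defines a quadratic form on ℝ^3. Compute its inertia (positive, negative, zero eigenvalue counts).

Answer: (0, 2, 1)

Derivation:
step 0: pivot -8 → sign −
step 1: pivot -1 → sign −
step 2: row/col 2 already zero → sign 0
signature = (0, 2, 1)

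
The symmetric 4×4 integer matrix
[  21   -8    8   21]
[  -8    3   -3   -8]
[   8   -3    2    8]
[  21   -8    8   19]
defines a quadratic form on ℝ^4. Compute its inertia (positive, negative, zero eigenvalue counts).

step 0: pivot 21 → sign +
step 1: pivot -1/21 → sign −
step 2: pivot -1 → sign −
step 3: pivot -2 → sign −
signature = (1, 3, 0)

Answer: (1, 3, 0)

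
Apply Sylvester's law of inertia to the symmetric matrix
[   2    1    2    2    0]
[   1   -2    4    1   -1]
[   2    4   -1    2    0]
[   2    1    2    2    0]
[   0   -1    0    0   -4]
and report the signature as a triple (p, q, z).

step 0: pivot 2 → sign +
step 1: pivot -5/2 → sign −
step 2: pivot 3/5 → sign +
step 3: pivot -6 → sign −
step 4: row/col 4 already zero → sign 0
signature = (2, 2, 1)

Answer: (2, 2, 1)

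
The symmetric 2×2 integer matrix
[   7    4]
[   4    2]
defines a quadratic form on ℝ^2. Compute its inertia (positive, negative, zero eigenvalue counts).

step 0: pivot 7 → sign +
step 1: pivot -2/7 → sign −
signature = (1, 1, 0)

Answer: (1, 1, 0)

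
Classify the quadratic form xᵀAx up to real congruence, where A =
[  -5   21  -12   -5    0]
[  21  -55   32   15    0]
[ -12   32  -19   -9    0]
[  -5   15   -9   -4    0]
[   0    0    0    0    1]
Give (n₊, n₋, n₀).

Answer: (3, 2, 0)

Derivation:
step 0: pivot -5 → sign −
step 1: pivot 166/5 → sign +
step 2: pivot -33/83 → sign −
step 3: pivot 2/11 → sign +
step 4: pivot 1 → sign +
signature = (3, 2, 0)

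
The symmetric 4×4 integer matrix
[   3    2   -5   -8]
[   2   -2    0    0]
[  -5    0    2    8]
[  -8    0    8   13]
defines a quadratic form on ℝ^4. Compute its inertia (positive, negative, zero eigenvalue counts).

step 0: pivot 3 → sign +
step 1: pivot -10/3 → sign −
step 2: pivot -3 → sign −
step 3: pivot 1/5 → sign +
signature = (2, 2, 0)

Answer: (2, 2, 0)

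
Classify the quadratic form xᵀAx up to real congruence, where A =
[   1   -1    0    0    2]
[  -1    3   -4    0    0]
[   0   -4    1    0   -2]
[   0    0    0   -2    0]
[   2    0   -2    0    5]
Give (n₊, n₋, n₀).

Answer: (2, 3, 0)

Derivation:
step 0: pivot 1 → sign +
step 1: pivot 2 → sign +
step 2: pivot -7 → sign −
step 3: pivot -2 → sign −
step 4: pivot -3/7 → sign −
signature = (2, 3, 0)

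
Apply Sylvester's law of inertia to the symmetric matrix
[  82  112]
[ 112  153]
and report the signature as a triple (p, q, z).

Answer: (2, 0, 0)

Derivation:
step 0: pivot 82 → sign +
step 1: pivot 1/41 → sign +
signature = (2, 0, 0)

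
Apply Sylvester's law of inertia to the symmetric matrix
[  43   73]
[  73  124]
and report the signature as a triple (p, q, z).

step 0: pivot 43 → sign +
step 1: pivot 3/43 → sign +
signature = (2, 0, 0)

Answer: (2, 0, 0)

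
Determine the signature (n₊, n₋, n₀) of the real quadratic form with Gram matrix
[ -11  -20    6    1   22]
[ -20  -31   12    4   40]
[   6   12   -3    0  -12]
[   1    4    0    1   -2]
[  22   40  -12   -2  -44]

step 0: pivot -11 → sign −
step 1: pivot 59/11 → sign +
step 2: pivot 3/59 → sign +
step 3: row/col 3 already zero → sign 0
step 4: row/col 4 already zero → sign 0
signature = (2, 1, 2)

Answer: (2, 1, 2)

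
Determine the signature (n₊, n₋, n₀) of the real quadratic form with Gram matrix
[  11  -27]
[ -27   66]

Answer: (1, 1, 0)

Derivation:
step 0: pivot 11 → sign +
step 1: pivot -3/11 → sign −
signature = (1, 1, 0)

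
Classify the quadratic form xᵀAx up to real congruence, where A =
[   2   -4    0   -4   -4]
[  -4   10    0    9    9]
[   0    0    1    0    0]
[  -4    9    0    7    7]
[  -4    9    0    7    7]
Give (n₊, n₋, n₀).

step 0: pivot 2 → sign +
step 1: pivot 2 → sign +
step 2: pivot 1 → sign +
step 3: pivot -3/2 → sign −
step 4: row/col 4 already zero → sign 0
signature = (3, 1, 1)

Answer: (3, 1, 1)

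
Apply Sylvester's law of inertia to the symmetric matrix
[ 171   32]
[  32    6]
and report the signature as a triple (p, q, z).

step 0: pivot 171 → sign +
step 1: pivot 2/171 → sign +
signature = (2, 0, 0)

Answer: (2, 0, 0)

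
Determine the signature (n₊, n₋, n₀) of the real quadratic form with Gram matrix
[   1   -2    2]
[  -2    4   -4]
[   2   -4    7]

step 0: pivot 1 → sign +
step 1: pivot 3 → sign +
step 2: row/col 2 already zero → sign 0
signature = (2, 0, 1)

Answer: (2, 0, 1)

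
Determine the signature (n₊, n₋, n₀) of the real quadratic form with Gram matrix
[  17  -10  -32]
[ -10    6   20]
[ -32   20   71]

step 0: pivot 17 → sign +
step 1: pivot 2/17 → sign +
step 2: pivot -1 → sign −
signature = (2, 1, 0)

Answer: (2, 1, 0)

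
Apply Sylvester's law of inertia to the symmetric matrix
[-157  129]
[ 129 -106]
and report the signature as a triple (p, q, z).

step 0: pivot -157 → sign −
step 1: pivot -1/157 → sign −
signature = (0, 2, 0)

Answer: (0, 2, 0)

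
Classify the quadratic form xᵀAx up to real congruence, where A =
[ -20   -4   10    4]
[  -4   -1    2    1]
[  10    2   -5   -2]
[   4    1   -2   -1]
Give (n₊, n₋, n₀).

Answer: (0, 2, 2)

Derivation:
step 0: pivot -20 → sign −
step 1: pivot -1/5 → sign −
step 2: row/col 2 already zero → sign 0
step 3: row/col 3 already zero → sign 0
signature = (0, 2, 2)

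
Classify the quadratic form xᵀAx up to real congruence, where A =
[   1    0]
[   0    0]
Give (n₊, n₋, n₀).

step 0: pivot 1 → sign +
step 1: row/col 1 already zero → sign 0
signature = (1, 0, 1)

Answer: (1, 0, 1)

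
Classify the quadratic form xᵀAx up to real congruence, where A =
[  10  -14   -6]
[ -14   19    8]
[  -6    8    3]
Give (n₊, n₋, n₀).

Answer: (1, 2, 0)

Derivation:
step 0: pivot 10 → sign +
step 1: pivot -3/5 → sign −
step 2: pivot -1/3 → sign −
signature = (1, 2, 0)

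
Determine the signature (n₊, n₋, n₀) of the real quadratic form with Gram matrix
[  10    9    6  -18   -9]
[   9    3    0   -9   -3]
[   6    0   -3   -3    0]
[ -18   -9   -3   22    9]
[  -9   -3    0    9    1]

Answer: (1, 4, 0)

Derivation:
step 0: pivot 10 → sign +
step 1: pivot -51/10 → sign −
step 2: pivot -15/17 → sign −
step 3: pivot -1/5 → sign −
step 4: pivot -2 → sign −
signature = (1, 4, 0)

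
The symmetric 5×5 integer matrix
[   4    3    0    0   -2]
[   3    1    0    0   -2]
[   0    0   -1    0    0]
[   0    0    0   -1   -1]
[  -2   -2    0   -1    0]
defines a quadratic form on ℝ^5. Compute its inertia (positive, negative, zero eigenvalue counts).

Answer: (2, 3, 0)

Derivation:
step 0: pivot 4 → sign +
step 1: pivot -5/4 → sign −
step 2: pivot -1 → sign −
step 3: pivot -1 → sign −
step 4: pivot 1/5 → sign +
signature = (2, 3, 0)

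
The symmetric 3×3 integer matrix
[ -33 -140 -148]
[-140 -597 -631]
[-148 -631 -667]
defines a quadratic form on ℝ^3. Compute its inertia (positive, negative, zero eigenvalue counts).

step 0: pivot -33 → sign −
step 1: pivot -101/33 → sign −
step 2: pivot -6/101 → sign −
signature = (0, 3, 0)

Answer: (0, 3, 0)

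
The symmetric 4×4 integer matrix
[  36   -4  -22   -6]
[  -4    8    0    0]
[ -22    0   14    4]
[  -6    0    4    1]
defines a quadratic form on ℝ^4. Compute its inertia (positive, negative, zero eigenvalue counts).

Answer: (2, 1, 1)

Derivation:
step 0: pivot 36 → sign +
step 1: pivot 68/9 → sign +
step 2: pivot -4/17 → sign −
step 3: row/col 3 already zero → sign 0
signature = (2, 1, 1)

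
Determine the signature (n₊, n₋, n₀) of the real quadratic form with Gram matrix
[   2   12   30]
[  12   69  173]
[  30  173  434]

step 0: pivot 2 → sign +
step 1: pivot -3 → sign −
step 2: pivot 1/3 → sign +
signature = (2, 1, 0)

Answer: (2, 1, 0)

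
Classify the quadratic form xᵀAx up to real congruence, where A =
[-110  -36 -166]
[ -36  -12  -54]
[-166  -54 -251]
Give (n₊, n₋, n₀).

Answer: (0, 2, 1)

Derivation:
step 0: pivot -110 → sign −
step 1: pivot -12/55 → sign −
step 2: row/col 2 already zero → sign 0
signature = (0, 2, 1)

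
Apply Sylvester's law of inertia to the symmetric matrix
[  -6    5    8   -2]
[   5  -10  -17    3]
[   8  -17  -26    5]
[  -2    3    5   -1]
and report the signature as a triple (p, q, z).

Answer: (1, 3, 0)

Derivation:
step 0: pivot -6 → sign −
step 1: pivot -35/6 → sign −
step 2: pivot 104/35 → sign +
step 3: pivot -3/104 → sign −
signature = (1, 3, 0)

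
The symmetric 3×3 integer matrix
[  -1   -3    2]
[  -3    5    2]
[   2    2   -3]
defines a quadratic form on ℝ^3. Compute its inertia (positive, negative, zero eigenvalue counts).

step 0: pivot -1 → sign −
step 1: pivot 14 → sign +
step 2: pivot -1/7 → sign −
signature = (1, 2, 0)

Answer: (1, 2, 0)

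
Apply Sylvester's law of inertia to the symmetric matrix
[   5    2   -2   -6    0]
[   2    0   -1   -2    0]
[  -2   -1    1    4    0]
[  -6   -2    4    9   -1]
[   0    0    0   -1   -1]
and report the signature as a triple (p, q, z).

Answer: (2, 3, 0)

Derivation:
step 0: pivot 5 → sign +
step 1: pivot -4/5 → sign −
step 2: pivot 1/4 → sign +
step 3: pivot -7 → sign −
step 4: pivot -6/7 → sign −
signature = (2, 3, 0)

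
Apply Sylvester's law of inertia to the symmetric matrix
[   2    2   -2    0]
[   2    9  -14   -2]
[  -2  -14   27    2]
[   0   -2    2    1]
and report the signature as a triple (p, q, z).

Answer: (3, 1, 0)

Derivation:
step 0: pivot 2 → sign +
step 1: pivot 7 → sign +
step 2: pivot 31/7 → sign +
step 3: pivot -1/31 → sign −
signature = (3, 1, 0)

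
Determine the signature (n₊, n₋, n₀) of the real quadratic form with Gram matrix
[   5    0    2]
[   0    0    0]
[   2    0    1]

step 0: pivot 5 → sign +
step 1: pivot 1/5 → sign +
step 2: row/col 2 already zero → sign 0
signature = (2, 0, 1)

Answer: (2, 0, 1)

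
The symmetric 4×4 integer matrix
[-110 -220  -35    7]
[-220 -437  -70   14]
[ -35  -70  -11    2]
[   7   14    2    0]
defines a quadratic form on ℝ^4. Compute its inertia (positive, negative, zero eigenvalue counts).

step 0: pivot -110 → sign −
step 1: pivot 3 → sign +
step 2: pivot 3/22 → sign +
step 3: pivot 1/15 → sign +
signature = (3, 1, 0)

Answer: (3, 1, 0)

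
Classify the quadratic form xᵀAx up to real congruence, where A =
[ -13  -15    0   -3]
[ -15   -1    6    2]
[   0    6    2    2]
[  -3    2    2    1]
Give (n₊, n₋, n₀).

Answer: (1, 3, 0)

Derivation:
step 0: pivot -13 → sign −
step 1: pivot 212/13 → sign +
step 2: pivot -11/53 → sign −
step 3: pivot -3/22 → sign −
signature = (1, 3, 0)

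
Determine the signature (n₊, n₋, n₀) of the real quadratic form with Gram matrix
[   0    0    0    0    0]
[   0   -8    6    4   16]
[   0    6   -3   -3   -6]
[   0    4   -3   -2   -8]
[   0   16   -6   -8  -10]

step 0: pivot -8 → sign −
step 1: pivot 3/2 → sign +
step 2: pivot -2 → sign −
step 3: row/col 3 already zero → sign 0
step 4: row/col 4 already zero → sign 0
signature = (1, 2, 2)

Answer: (1, 2, 2)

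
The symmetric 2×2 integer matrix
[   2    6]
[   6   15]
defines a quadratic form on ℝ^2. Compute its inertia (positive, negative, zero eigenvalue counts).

step 0: pivot 2 → sign +
step 1: pivot -3 → sign −
signature = (1, 1, 0)

Answer: (1, 1, 0)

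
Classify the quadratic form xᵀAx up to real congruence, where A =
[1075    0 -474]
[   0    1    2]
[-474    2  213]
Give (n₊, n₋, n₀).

Answer: (2, 1, 0)

Derivation:
step 0: pivot 1075 → sign +
step 1: pivot 1 → sign +
step 2: pivot -1/1075 → sign −
signature = (2, 1, 0)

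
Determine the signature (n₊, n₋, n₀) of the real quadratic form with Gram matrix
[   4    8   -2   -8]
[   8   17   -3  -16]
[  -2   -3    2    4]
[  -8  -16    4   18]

step 0: pivot 4 → sign +
step 1: pivot 1 → sign +
step 2: pivot 2 → sign +
step 3: row/col 3 already zero → sign 0
signature = (3, 0, 1)

Answer: (3, 0, 1)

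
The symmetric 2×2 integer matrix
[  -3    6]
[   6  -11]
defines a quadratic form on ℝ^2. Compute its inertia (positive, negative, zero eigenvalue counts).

step 0: pivot -3 → sign −
step 1: pivot 1 → sign +
signature = (1, 1, 0)

Answer: (1, 1, 0)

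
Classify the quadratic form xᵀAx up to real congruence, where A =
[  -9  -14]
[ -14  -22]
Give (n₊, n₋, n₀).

step 0: pivot -9 → sign −
step 1: pivot -2/9 → sign −
signature = (0, 2, 0)

Answer: (0, 2, 0)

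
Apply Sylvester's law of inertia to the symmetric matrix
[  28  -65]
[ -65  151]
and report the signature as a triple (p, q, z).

step 0: pivot 28 → sign +
step 1: pivot 3/28 → sign +
signature = (2, 0, 0)

Answer: (2, 0, 0)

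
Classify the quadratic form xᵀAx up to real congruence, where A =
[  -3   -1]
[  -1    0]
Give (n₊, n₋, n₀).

step 0: pivot -3 → sign −
step 1: pivot 1/3 → sign +
signature = (1, 1, 0)

Answer: (1, 1, 0)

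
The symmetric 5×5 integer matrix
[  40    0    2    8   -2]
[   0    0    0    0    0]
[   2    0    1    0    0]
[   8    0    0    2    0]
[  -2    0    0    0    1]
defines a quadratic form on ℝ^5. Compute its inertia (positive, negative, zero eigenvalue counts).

step 0: pivot 40 → sign +
step 1: pivot 9/10 → sign +
step 2: pivot 2/9 → sign +
step 3: row/col 3 already zero → sign 0
step 4: row/col 4 already zero → sign 0
signature = (3, 0, 2)

Answer: (3, 0, 2)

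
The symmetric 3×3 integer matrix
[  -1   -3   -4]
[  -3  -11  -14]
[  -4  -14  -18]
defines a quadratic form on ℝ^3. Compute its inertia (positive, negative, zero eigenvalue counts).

Answer: (0, 2, 1)

Derivation:
step 0: pivot -1 → sign −
step 1: pivot -2 → sign −
step 2: row/col 2 already zero → sign 0
signature = (0, 2, 1)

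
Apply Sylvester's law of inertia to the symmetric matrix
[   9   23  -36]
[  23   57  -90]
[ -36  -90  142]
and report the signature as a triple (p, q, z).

step 0: pivot 9 → sign +
step 1: pivot -16/9 → sign −
step 2: pivot 1/4 → sign +
signature = (2, 1, 0)

Answer: (2, 1, 0)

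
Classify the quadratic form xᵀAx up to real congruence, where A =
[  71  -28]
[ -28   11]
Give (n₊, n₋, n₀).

step 0: pivot 71 → sign +
step 1: pivot -3/71 → sign −
signature = (1, 1, 0)

Answer: (1, 1, 0)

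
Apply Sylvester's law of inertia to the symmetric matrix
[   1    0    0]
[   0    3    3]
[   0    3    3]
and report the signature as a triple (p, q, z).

step 0: pivot 1 → sign +
step 1: pivot 3 → sign +
step 2: row/col 2 already zero → sign 0
signature = (2, 0, 1)

Answer: (2, 0, 1)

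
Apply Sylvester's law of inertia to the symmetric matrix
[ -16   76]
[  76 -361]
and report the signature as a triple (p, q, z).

step 0: pivot -16 → sign −
step 1: row/col 1 already zero → sign 0
signature = (0, 1, 1)

Answer: (0, 1, 1)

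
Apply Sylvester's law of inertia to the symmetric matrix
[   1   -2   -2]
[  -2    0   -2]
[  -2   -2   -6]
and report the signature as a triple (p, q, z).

step 0: pivot 1 → sign +
step 1: pivot -4 → sign −
step 2: pivot -1 → sign −
signature = (1, 2, 0)

Answer: (1, 2, 0)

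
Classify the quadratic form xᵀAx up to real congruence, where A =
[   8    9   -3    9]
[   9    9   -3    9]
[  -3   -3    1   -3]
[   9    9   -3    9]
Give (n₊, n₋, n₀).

step 0: pivot 8 → sign +
step 1: pivot -9/8 → sign −
step 2: row/col 2 already zero → sign 0
step 3: row/col 3 already zero → sign 0
signature = (1, 1, 2)

Answer: (1, 1, 2)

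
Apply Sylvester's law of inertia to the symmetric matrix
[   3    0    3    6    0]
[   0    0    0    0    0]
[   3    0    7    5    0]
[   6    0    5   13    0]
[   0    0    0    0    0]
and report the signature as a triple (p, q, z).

step 0: pivot 3 → sign +
step 1: pivot 4 → sign +
step 2: pivot 3/4 → sign +
step 3: row/col 3 already zero → sign 0
step 4: row/col 4 already zero → sign 0
signature = (3, 0, 2)

Answer: (3, 0, 2)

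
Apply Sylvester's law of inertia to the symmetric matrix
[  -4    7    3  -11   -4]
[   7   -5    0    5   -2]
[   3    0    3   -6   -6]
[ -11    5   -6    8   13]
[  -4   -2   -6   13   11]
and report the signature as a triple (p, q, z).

Answer: (2, 2, 1)

Derivation:
step 0: pivot -4 → sign −
step 1: pivot 29/4 → sign +
step 2: pivot 42/29 → sign +
step 3: pivot -3/7 → sign −
step 4: row/col 4 already zero → sign 0
signature = (2, 2, 1)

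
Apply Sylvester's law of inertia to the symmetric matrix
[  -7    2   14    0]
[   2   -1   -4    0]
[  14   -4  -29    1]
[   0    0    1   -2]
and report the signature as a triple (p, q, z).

step 0: pivot -7 → sign −
step 1: pivot -3/7 → sign −
step 2: pivot -1 → sign −
step 3: pivot -1 → sign −
signature = (0, 4, 0)

Answer: (0, 4, 0)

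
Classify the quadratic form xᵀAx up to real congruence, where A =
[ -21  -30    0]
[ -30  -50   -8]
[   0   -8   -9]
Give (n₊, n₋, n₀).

step 0: pivot -21 → sign −
step 1: pivot -50/7 → sign −
step 2: pivot -1/25 → sign −
signature = (0, 3, 0)

Answer: (0, 3, 0)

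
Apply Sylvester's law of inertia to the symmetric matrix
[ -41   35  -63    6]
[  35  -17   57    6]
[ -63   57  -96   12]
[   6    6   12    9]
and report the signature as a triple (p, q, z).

step 0: pivot -41 → sign −
step 1: pivot 528/41 → sign +
step 2: pivot 3/11 → sign +
step 3: row/col 3 already zero → sign 0
signature = (2, 1, 1)

Answer: (2, 1, 1)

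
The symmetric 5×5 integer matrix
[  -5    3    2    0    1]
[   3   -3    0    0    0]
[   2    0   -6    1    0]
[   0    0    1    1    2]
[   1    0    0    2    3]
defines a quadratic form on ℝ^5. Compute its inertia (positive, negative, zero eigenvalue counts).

step 0: pivot -5 → sign −
step 1: pivot -6/5 → sign −
step 2: pivot -4 → sign −
step 3: pivot 5/4 → sign +
step 4: pivot -3/10 → sign −
signature = (1, 4, 0)

Answer: (1, 4, 0)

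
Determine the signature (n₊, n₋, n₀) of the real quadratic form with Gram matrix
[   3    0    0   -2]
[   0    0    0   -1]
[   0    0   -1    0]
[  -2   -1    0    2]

step 0: pivot 3 → sign +
step 1: pivot -1 → sign −
step 2: pivot 2/3 → sign +
step 3: pivot -3/2 → sign −
signature = (2, 2, 0)

Answer: (2, 2, 0)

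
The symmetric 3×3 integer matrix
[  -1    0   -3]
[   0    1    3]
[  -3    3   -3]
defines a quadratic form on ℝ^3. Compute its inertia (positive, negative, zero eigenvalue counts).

step 0: pivot -1 → sign −
step 1: pivot 1 → sign +
step 2: pivot -3 → sign −
signature = (1, 2, 0)

Answer: (1, 2, 0)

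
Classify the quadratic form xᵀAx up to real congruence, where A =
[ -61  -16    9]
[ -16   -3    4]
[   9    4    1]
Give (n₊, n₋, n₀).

step 0: pivot -61 → sign −
step 1: pivot 73/61 → sign +
step 2: pivot 6/73 → sign +
signature = (2, 1, 0)

Answer: (2, 1, 0)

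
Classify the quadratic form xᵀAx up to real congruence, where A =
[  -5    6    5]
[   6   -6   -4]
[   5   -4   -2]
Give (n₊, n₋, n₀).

step 0: pivot -5 → sign −
step 1: pivot 6/5 → sign +
step 2: pivot -1/3 → sign −
signature = (1, 2, 0)

Answer: (1, 2, 0)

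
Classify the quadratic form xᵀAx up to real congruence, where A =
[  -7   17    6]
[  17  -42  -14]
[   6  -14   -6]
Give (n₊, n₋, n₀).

step 0: pivot -7 → sign −
step 1: pivot -5/7 → sign −
step 2: pivot -2/5 → sign −
signature = (0, 3, 0)

Answer: (0, 3, 0)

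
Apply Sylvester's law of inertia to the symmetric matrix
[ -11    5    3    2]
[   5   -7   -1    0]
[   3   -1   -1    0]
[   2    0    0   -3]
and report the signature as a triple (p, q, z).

step 0: pivot -11 → sign −
step 1: pivot -52/11 → sign −
step 2: pivot -2/13 → sign −
step 3: row/col 3 already zero → sign 0
signature = (0, 3, 1)

Answer: (0, 3, 1)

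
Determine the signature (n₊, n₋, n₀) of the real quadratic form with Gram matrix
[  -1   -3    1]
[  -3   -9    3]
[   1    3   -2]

step 0: pivot -1 → sign −
step 1: pivot -1 → sign −
step 2: row/col 2 already zero → sign 0
signature = (0, 2, 1)

Answer: (0, 2, 1)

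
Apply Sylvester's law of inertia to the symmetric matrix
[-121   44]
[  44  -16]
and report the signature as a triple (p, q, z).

Answer: (0, 1, 1)

Derivation:
step 0: pivot -121 → sign −
step 1: row/col 1 already zero → sign 0
signature = (0, 1, 1)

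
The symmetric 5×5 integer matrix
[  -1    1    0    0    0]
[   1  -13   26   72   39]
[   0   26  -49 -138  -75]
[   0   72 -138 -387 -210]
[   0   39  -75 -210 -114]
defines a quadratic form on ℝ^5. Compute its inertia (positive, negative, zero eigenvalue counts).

step 0: pivot -1 → sign −
step 1: pivot -12 → sign −
step 2: pivot 22/3 → sign +
step 3: pivot 9/11 → sign +
step 4: pivot -1/8 → sign −
signature = (2, 3, 0)

Answer: (2, 3, 0)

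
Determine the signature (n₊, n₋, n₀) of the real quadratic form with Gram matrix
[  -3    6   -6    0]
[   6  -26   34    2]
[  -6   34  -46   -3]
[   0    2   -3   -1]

Answer: (1, 3, 0)

Derivation:
step 0: pivot -3 → sign −
step 1: pivot -14 → sign −
step 2: pivot 4/7 → sign +
step 3: pivot -3/4 → sign −
signature = (1, 3, 0)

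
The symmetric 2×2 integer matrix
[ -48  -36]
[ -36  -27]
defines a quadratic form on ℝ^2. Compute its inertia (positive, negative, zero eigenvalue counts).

Answer: (0, 1, 1)

Derivation:
step 0: pivot -48 → sign −
step 1: row/col 1 already zero → sign 0
signature = (0, 1, 1)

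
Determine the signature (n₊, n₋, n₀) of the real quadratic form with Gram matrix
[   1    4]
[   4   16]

Answer: (1, 0, 1)

Derivation:
step 0: pivot 1 → sign +
step 1: row/col 1 already zero → sign 0
signature = (1, 0, 1)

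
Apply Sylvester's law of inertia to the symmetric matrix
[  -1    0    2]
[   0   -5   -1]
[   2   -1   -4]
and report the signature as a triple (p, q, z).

Answer: (1, 2, 0)

Derivation:
step 0: pivot -1 → sign −
step 1: pivot -5 → sign −
step 2: pivot 1/5 → sign +
signature = (1, 2, 0)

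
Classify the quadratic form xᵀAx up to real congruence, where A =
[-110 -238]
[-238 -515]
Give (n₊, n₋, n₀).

Answer: (0, 2, 0)

Derivation:
step 0: pivot -110 → sign −
step 1: pivot -3/55 → sign −
signature = (0, 2, 0)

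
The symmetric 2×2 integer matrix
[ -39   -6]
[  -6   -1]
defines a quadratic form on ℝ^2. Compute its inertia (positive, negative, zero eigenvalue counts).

Answer: (0, 2, 0)

Derivation:
step 0: pivot -39 → sign −
step 1: pivot -1/13 → sign −
signature = (0, 2, 0)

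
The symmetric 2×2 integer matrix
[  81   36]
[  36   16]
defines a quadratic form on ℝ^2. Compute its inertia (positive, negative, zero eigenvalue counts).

step 0: pivot 81 → sign +
step 1: row/col 1 already zero → sign 0
signature = (1, 0, 1)

Answer: (1, 0, 1)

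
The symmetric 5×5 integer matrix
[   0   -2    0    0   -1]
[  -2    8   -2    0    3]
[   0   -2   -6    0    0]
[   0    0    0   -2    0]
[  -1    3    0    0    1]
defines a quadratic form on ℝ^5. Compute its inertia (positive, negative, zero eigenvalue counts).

step 0: pivot 8 → sign +
step 1: pivot -1/2 → sign −
step 2: pivot -6 → sign −
step 3: pivot -2 → sign −
step 4: pivot 1/6 → sign +
signature = (2, 3, 0)

Answer: (2, 3, 0)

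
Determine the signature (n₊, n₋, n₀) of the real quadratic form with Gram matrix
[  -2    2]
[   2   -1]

step 0: pivot -2 → sign −
step 1: pivot 1 → sign +
signature = (1, 1, 0)

Answer: (1, 1, 0)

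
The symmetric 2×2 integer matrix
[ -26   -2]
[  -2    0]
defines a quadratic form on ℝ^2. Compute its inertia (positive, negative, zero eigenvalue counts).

Answer: (1, 1, 0)

Derivation:
step 0: pivot -26 → sign −
step 1: pivot 2/13 → sign +
signature = (1, 1, 0)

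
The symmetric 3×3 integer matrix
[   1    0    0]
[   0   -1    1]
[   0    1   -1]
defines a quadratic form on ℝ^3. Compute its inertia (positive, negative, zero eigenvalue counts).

Answer: (1, 1, 1)

Derivation:
step 0: pivot 1 → sign +
step 1: pivot -1 → sign −
step 2: row/col 2 already zero → sign 0
signature = (1, 1, 1)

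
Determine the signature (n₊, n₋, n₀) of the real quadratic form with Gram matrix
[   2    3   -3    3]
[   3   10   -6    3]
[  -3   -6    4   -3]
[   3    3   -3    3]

step 0: pivot 2 → sign +
step 1: pivot 11/2 → sign +
step 2: pivot -10/11 → sign −
step 3: pivot -3/5 → sign −
signature = (2, 2, 0)

Answer: (2, 2, 0)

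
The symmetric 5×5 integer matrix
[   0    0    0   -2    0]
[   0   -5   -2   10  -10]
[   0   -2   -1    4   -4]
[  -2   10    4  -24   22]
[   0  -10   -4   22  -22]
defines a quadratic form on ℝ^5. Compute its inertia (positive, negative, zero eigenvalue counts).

step 0: pivot -5 → sign −
step 1: pivot -1/5 → sign −
step 2: pivot -4 → sign −
step 3: pivot 1 → sign +
step 4: pivot -2 → sign −
signature = (1, 4, 0)

Answer: (1, 4, 0)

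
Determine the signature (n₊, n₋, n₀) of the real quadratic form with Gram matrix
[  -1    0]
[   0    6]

Answer: (1, 1, 0)

Derivation:
step 0: pivot -1 → sign −
step 1: pivot 6 → sign +
signature = (1, 1, 0)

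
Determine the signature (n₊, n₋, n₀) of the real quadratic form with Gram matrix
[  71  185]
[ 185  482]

step 0: pivot 71 → sign +
step 1: pivot -3/71 → sign −
signature = (1, 1, 0)

Answer: (1, 1, 0)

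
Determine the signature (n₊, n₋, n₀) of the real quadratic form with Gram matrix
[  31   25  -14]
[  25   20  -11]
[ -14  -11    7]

step 0: pivot 31 → sign +
step 1: pivot -5/31 → sign −
step 2: pivot 6/5 → sign +
signature = (2, 1, 0)

Answer: (2, 1, 0)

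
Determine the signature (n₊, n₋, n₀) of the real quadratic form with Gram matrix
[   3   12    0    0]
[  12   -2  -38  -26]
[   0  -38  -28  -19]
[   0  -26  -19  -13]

step 0: pivot 3 → sign +
step 1: pivot -50 → sign −
step 2: pivot 22/25 → sign +
step 3: pivot -3/22 → sign −
signature = (2, 2, 0)

Answer: (2, 2, 0)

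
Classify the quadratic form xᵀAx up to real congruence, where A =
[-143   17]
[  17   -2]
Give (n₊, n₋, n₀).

step 0: pivot -143 → sign −
step 1: pivot 3/143 → sign +
signature = (1, 1, 0)

Answer: (1, 1, 0)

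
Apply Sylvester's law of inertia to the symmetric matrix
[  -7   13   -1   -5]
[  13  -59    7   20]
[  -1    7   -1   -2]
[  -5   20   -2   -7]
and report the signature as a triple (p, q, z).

step 0: pivot -7 → sign −
step 1: pivot -244/7 → sign −
step 2: pivot -6/61 → sign −
step 3: pivot 3/4 → sign +
signature = (1, 3, 0)

Answer: (1, 3, 0)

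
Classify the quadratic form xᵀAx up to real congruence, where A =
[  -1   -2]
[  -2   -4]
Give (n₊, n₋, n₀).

step 0: pivot -1 → sign −
step 1: row/col 1 already zero → sign 0
signature = (0, 1, 1)

Answer: (0, 1, 1)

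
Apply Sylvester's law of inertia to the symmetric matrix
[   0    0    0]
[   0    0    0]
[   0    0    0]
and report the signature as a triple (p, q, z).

step 0: row/col 0 already zero → sign 0
step 1: row/col 1 already zero → sign 0
step 2: row/col 2 already zero → sign 0
signature = (0, 0, 3)

Answer: (0, 0, 3)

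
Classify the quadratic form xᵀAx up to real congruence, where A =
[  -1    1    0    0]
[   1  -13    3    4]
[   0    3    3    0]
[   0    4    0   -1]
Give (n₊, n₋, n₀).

Answer: (2, 2, 0)

Derivation:
step 0: pivot -1 → sign −
step 1: pivot -12 → sign −
step 2: pivot 15/4 → sign +
step 3: pivot 1/15 → sign +
signature = (2, 2, 0)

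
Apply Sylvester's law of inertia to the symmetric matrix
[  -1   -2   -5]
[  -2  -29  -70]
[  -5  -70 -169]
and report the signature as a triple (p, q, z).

Answer: (0, 2, 1)

Derivation:
step 0: pivot -1 → sign −
step 1: pivot -25 → sign −
step 2: row/col 2 already zero → sign 0
signature = (0, 2, 1)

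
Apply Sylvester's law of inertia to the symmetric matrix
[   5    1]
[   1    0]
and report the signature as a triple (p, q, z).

Answer: (1, 1, 0)

Derivation:
step 0: pivot 5 → sign +
step 1: pivot -1/5 → sign −
signature = (1, 1, 0)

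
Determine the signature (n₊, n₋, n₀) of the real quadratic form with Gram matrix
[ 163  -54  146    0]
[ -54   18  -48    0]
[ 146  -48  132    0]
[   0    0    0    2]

step 0: pivot 163 → sign +
step 1: pivot 18/163 → sign +
step 2: pivot 2 → sign +
step 3: row/col 3 already zero → sign 0
signature = (3, 0, 1)

Answer: (3, 0, 1)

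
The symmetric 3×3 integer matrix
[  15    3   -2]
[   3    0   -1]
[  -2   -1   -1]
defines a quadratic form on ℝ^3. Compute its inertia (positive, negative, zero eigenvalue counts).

Answer: (1, 2, 0)

Derivation:
step 0: pivot 15 → sign +
step 1: pivot -3/5 → sign −
step 2: pivot -2/3 → sign −
signature = (1, 2, 0)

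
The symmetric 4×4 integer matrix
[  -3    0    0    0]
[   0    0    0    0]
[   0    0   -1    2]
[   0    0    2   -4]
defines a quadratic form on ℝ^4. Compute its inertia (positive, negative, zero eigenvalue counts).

Answer: (0, 2, 2)

Derivation:
step 0: pivot -3 → sign −
step 1: pivot -1 → sign −
step 2: row/col 2 already zero → sign 0
step 3: row/col 3 already zero → sign 0
signature = (0, 2, 2)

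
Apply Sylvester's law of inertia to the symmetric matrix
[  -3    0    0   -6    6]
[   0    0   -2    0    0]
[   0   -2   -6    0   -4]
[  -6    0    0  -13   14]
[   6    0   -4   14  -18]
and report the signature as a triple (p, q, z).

step 0: pivot -3 → sign −
step 1: pivot -6 → sign −
step 2: pivot 2/3 → sign +
step 3: pivot -1 → sign −
step 4: pivot -2 → sign −
signature = (1, 4, 0)

Answer: (1, 4, 0)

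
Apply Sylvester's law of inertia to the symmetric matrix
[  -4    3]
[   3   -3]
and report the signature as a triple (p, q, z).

step 0: pivot -4 → sign −
step 1: pivot -3/4 → sign −
signature = (0, 2, 0)

Answer: (0, 2, 0)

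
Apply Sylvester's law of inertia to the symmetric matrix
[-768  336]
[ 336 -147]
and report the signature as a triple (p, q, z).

step 0: pivot -768 → sign −
step 1: row/col 1 already zero → sign 0
signature = (0, 1, 1)

Answer: (0, 1, 1)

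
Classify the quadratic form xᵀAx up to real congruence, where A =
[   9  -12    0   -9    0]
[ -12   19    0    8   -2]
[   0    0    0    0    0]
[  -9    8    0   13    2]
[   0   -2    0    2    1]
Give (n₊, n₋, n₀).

step 0: pivot 9 → sign +
step 1: pivot 3 → sign +
step 2: pivot -4/3 → sign −
step 3: row/col 3 already zero → sign 0
step 4: row/col 4 already zero → sign 0
signature = (2, 1, 2)

Answer: (2, 1, 2)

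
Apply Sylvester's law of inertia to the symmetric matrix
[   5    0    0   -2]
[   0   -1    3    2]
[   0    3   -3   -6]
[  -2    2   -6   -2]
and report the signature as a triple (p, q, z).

step 0: pivot 5 → sign +
step 1: pivot -1 → sign −
step 2: pivot 6 → sign +
step 3: pivot 6/5 → sign +
signature = (3, 1, 0)

Answer: (3, 1, 0)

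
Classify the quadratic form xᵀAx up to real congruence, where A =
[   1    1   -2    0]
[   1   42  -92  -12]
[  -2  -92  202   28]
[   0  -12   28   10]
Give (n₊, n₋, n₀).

Answer: (4, 0, 0)

Derivation:
step 0: pivot 1 → sign +
step 1: pivot 41 → sign +
step 2: pivot 18/41 → sign +
step 3: pivot 2/9 → sign +
signature = (4, 0, 0)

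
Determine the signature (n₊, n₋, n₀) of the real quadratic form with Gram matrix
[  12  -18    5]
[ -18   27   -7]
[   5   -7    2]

Answer: (2, 1, 0)

Derivation:
step 0: pivot 12 → sign +
step 1: pivot -1/12 → sign −
step 2: pivot 3 → sign +
signature = (2, 1, 0)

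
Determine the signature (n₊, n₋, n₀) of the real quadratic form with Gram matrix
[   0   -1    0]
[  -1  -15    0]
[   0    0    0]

step 0: pivot -15 → sign −
step 1: pivot 1/15 → sign +
step 2: row/col 2 already zero → sign 0
signature = (1, 1, 1)

Answer: (1, 1, 1)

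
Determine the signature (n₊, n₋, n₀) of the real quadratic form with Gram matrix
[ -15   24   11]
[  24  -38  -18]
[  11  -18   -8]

Answer: (1, 2, 0)

Derivation:
step 0: pivot -15 → sign −
step 1: pivot 2/5 → sign +
step 2: pivot -1/3 → sign −
signature = (1, 2, 0)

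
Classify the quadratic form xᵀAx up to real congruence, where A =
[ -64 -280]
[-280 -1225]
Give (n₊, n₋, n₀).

step 0: pivot -64 → sign −
step 1: row/col 1 already zero → sign 0
signature = (0, 1, 1)

Answer: (0, 1, 1)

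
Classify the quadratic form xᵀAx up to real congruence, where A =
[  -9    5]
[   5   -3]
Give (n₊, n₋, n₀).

Answer: (0, 2, 0)

Derivation:
step 0: pivot -9 → sign −
step 1: pivot -2/9 → sign −
signature = (0, 2, 0)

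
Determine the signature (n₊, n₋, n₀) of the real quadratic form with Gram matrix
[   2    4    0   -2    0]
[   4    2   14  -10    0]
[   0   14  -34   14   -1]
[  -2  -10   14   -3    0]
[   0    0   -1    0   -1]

Answer: (2, 3, 0)

Derivation:
step 0: pivot 2 → sign +
step 1: pivot -6 → sign −
step 2: pivot -4/3 → sign −
step 3: pivot 1 → sign +
step 4: pivot -1/4 → sign −
signature = (2, 3, 0)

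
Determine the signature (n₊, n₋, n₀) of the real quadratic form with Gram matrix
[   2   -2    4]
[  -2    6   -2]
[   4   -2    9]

step 0: pivot 2 → sign +
step 1: pivot 4 → sign +
step 2: row/col 2 already zero → sign 0
signature = (2, 0, 1)

Answer: (2, 0, 1)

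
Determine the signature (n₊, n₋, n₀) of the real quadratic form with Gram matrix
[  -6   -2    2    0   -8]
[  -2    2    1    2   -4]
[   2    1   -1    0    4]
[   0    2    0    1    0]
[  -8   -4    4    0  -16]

step 0: pivot -6 → sign −
step 1: pivot 8/3 → sign +
step 2: pivot -3/8 → sign −
step 3: pivot -1/3 → sign −
step 4: row/col 4 already zero → sign 0
signature = (1, 3, 1)

Answer: (1, 3, 1)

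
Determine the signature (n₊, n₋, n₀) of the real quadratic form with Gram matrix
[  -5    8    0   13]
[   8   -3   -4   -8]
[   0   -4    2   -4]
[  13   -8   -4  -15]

Answer: (2, 2, 0)

Derivation:
step 0: pivot -5 → sign −
step 1: pivot 49/5 → sign +
step 2: pivot 18/49 → sign +
step 3: pivot -2 → sign −
signature = (2, 2, 0)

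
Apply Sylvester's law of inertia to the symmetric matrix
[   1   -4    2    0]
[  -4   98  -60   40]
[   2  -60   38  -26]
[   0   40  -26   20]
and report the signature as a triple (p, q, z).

Answer: (4, 0, 0)

Derivation:
step 0: pivot 1 → sign +
step 1: pivot 82 → sign +
step 2: pivot 42/41 → sign +
step 3: pivot 2/21 → sign +
signature = (4, 0, 0)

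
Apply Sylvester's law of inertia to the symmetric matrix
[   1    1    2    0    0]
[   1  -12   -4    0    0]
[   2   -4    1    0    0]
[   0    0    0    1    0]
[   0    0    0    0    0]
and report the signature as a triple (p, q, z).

Answer: (2, 2, 1)

Derivation:
step 0: pivot 1 → sign +
step 1: pivot -13 → sign −
step 2: pivot -3/13 → sign −
step 3: pivot 1 → sign +
step 4: row/col 4 already zero → sign 0
signature = (2, 2, 1)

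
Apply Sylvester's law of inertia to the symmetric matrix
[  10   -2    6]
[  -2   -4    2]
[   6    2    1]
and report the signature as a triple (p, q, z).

Answer: (1, 2, 0)

Derivation:
step 0: pivot 10 → sign +
step 1: pivot -22/5 → sign −
step 2: pivot -3/11 → sign −
signature = (1, 2, 0)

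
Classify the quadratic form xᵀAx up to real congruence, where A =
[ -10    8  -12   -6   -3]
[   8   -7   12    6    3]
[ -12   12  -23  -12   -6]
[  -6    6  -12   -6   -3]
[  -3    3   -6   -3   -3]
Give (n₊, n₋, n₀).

Answer: (1, 3, 1)

Derivation:
step 0: pivot -10 → sign −
step 1: pivot -3/5 → sign −
step 2: pivot 1 → sign +
step 3: pivot -3/2 → sign −
step 4: row/col 4 already zero → sign 0
signature = (1, 3, 1)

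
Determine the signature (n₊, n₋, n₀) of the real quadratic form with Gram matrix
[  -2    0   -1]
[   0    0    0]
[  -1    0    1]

Answer: (1, 1, 1)

Derivation:
step 0: pivot -2 → sign −
step 1: pivot 3/2 → sign +
step 2: row/col 2 already zero → sign 0
signature = (1, 1, 1)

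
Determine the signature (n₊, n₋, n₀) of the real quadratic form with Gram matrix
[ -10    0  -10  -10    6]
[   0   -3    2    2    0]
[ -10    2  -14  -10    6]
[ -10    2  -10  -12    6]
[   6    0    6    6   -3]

step 0: pivot -10 → sign −
step 1: pivot -3 → sign −
step 2: pivot -8/3 → sign −
step 3: pivot 3/5 → sign +
step 4: row/col 4 already zero → sign 0
signature = (1, 3, 1)

Answer: (1, 3, 1)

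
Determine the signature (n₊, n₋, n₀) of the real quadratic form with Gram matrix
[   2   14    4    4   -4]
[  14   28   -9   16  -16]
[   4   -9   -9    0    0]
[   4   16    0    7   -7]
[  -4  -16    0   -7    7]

Answer: (2, 2, 1)

Derivation:
step 0: pivot 2 → sign +
step 1: pivot -70 → sign −
step 2: pivot 179/70 → sign +
step 3: pivot -3/179 → sign −
step 4: row/col 4 already zero → sign 0
signature = (2, 2, 1)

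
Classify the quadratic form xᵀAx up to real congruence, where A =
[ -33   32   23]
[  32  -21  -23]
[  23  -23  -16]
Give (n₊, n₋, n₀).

Answer: (1, 2, 0)

Derivation:
step 0: pivot -33 → sign −
step 1: pivot 331/33 → sign +
step 2: pivot -6/331 → sign −
signature = (1, 2, 0)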